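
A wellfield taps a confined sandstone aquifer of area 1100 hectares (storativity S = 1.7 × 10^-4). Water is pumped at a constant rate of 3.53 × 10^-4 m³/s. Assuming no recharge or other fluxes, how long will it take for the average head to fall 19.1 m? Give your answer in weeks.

A = 1100 hectares = 1.1 × 10^7 m²
ΔV = S × A × Δh = 1.7 × 10^-4 × 1.1 × 10^7 × 19.1 = 35720 m³
Q = 3.53 × 10^-4 m³/s = 30.5 m³/d
t = ΔV / Q = 35720 m³ / 30.5 m³/d = 1171 d
t = 1171 d ≈ 167.3 weeks

t ≈ 167 weeks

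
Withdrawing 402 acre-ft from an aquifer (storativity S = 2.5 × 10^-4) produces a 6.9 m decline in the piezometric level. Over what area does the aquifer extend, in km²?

ΔV = 402 acre-ft = 4.959 × 10^5 m³
A = ΔV / (S × Δh) = 4.959 × 10^5 / (2.5 × 10^-4 × 6.9) = 2.875 × 10^8 m²
A = 2.875 × 10^8 m² = 287.5 km²

A ≈ 287 km²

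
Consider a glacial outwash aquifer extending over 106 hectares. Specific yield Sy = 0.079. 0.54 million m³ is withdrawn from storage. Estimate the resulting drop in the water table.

Δh ≈ 6.45 m

A = 106 hectares = 1.06 × 10^6 m²
ΔV = 0.54 million m³ = 5.4 × 10^5 m³
Δh = ΔV / (Sy × A) = 5.4 × 10^5 m³ / (0.079 × 1.06 × 10^6 m²) = 6.449 m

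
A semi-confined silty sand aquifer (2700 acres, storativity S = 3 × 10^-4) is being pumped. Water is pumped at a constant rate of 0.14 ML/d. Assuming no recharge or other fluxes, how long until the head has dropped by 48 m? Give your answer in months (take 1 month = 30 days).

t ≈ 37.5 months

A = 2700 acres = 1.093 × 10^7 m²
ΔV = S × A × Δh = 3 × 10^-4 × 1.093 × 10^7 × 48 = 1.573 × 10^5 m³
Q = 0.14 ML/d = 140 m³/d
t = ΔV / Q = 1.573 × 10^5 m³ / 140 m³/d = 1124 d
t = 1124 d ≈ 37.46 months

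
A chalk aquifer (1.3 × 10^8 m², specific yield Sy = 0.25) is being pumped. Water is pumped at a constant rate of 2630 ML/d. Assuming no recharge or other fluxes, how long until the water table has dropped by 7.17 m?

t ≈ 88.6 days

ΔV = Sy × A × Δh = 0.25 × 1.3 × 10^8 × 7.17 = 2.33 × 10^8 m³
Q = 2630 ML/d = 2.63 × 10^6 m³/d
t = ΔV / Q = 2.33 × 10^8 m³ / 2.63 × 10^6 m³/d = 88.6 d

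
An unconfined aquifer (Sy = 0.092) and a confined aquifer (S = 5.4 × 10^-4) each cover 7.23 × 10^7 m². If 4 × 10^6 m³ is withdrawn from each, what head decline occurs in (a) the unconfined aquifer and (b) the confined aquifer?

Unconfined: Δh_u = ΔV/(Sy·A) = 4 × 10^6/(0.092 × 7.23 × 10^7) = 0.6014 m
Confined: Δh_c = ΔV/(S·A) = 4 × 10^6/(5.4 × 10^-4 × 7.23 × 10^7) = 102.5 m

Δh_u ≈ 0.601 m; Δh_c ≈ 102 m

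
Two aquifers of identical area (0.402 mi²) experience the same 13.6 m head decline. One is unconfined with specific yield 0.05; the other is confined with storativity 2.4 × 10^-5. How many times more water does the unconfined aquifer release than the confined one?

A = 0.402 mi² = 1.041 × 10^6 m²
Unconfined: ΔV_u = Sy × A × Δh = 0.05 × 1.041 × 10^6 × 13.6 = 7.08 × 10^5 m³
Confined: ΔV_c = S × A × Δh = 2.4 × 10^-5 × 1.041 × 10^6 × 13.6 = 339.8 m³
Ratio = ΔV_u / ΔV_c = Sy / S = 0.05 / 2.4 × 10^-5 = 2083

ΔV_u / ΔV_c ≈ 2080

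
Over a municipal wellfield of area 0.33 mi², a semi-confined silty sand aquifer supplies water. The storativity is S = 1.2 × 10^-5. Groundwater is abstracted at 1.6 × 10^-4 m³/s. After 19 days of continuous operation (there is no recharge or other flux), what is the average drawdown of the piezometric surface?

Δh ≈ 25.6 m

A = 0.33 mi² = 8.547 × 10^5 m²
Q = 1.6 × 10^-4 m³/s = 13.82 m³/d
ΔV = Q × t = 13.82 m³/d × 19 d = 262.7 m³
Δh = ΔV / (S × A) = 262.7 / (1.2 × 10^-5 × 8.547 × 10^5) = 25.61 m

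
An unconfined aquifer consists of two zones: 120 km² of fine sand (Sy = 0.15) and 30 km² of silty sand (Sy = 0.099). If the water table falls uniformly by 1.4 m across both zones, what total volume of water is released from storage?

A₁ = 120 km² = 1.2 × 10^8 m²; A₂ = 30 km² = 3 × 10^7 m²
ΔV₁ = 0.15 × 1.2 × 10^8 × 1.4 = 2.52 × 10^7 m³
ΔV₂ = 0.099 × 3 × 10^7 × 1.4 = 4.158 × 10^6 m³
ΔV = ΔV₁ + ΔV₂ = 2.936 × 10^7 m³

ΔV ≈ 2.94 × 10^7 m³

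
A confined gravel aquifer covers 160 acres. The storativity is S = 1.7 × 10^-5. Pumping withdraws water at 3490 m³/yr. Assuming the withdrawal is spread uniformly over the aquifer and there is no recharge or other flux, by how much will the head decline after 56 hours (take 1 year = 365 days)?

Δh ≈ 2.03 m

A = 160 acres = 6.475 × 10^5 m²
Q = 3490 m³/yr = 9.562 m³/d
t = 56 hours = 2.333 d
ΔV = Q × t = 9.562 m³/d × 2.333 d = 22.31 m³
Δh = ΔV / (S × A) = 22.31 / (1.7 × 10^-5 × 6.475 × 10^5) = 2.027 m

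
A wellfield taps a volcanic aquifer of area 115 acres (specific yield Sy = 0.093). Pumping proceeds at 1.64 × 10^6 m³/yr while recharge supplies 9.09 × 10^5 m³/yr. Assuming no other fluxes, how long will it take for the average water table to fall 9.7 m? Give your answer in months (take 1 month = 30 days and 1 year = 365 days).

t ≈ 6.99 months

A = 115 acres = 4.654 × 10^5 m²
ΔV = Sy × A × Δh = 0.093 × 4.654 × 10^5 × 9.7 = 4.198 × 10^5 m³
Net withdrawal = 1.64 × 10^6 − 9.09 × 10^5 = 7.31 × 10^5 m³/yr = 2003 m³/d
t = ΔV / Q = 4.198 × 10^5 m³ / 2003 m³/d = 209.6 d
t = 209.6 d ≈ 6.988 months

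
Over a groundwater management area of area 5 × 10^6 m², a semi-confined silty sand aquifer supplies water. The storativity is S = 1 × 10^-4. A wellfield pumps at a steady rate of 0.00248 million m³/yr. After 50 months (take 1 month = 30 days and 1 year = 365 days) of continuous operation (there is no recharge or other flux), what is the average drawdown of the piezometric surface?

Δh ≈ 20.4 m

Q = 0.00248 million m³/yr = 6.795 m³/d
t = 50 months = 1500 d
ΔV = Q × t = 6.795 m³/d × 1500 d = 10190 m³
Δh = ΔV / (S × A) = 10190 / (1 × 10^-4 × 5 × 10^6) = 20.38 m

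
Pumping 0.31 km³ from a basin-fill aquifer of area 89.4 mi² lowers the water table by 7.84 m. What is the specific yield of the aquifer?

Sy ≈ 0.17

A = 89.4 mi² = 2.315 × 10^8 m²
ΔV = 0.31 km³ = 3.1 × 10^8 m³
Sy = ΔV / (A × Δh) = 3.1 × 10^8 m³ / (2.315 × 10^8 m² × 7.84 m) = 0.1708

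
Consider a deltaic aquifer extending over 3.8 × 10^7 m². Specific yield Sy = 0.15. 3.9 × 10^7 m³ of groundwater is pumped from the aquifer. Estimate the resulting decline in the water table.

Δh = ΔV / (Sy × A) = 3.9 × 10^7 m³ / (0.15 × 3.8 × 10^7 m²) = 6.842 m

Δh ≈ 6.84 m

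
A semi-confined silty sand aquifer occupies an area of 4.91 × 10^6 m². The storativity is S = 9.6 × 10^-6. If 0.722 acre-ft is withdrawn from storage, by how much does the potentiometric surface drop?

ΔV = 0.722 acre-ft = 890.6 m³
Δh = ΔV / (S × A) = 890.6 m³ / (9.6 × 10^-6 × 4.91 × 10^6 m²) = 18.89 m

Δh ≈ 18.9 m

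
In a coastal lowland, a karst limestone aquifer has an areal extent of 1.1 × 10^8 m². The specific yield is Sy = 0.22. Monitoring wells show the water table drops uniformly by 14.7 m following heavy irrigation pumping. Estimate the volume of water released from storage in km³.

ΔV ≈ 0.356 km³

ΔV = Sy × A × Δh = 0.22 × 1.1 × 10^8 m² × 14.7 m = 3.557 × 10^8 m³
ΔV = 3.557 × 10^8 m³ = 0.3557 km³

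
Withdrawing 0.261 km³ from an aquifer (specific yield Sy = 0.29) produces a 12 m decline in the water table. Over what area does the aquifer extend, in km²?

ΔV = 0.261 km³ = 2.61 × 10^8 m³
A = ΔV / (Sy × Δh) = 2.61 × 10^8 / (0.29 × 12) = 7.5 × 10^7 m²
A = 7.5 × 10^7 m² = 75 km²

A ≈ 75 km²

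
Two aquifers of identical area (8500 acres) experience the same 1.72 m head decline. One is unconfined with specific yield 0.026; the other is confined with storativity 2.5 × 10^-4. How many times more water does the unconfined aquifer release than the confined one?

ΔV_u / ΔV_c ≈ 104

A = 8500 acres = 3.44 × 10^7 m²
Unconfined: ΔV_u = Sy × A × Δh = 0.026 × 3.44 × 10^7 × 1.72 = 1.538 × 10^6 m³
Confined: ΔV_c = S × A × Δh = 2.5 × 10^-4 × 3.44 × 10^7 × 1.72 = 14790 m³
Ratio = ΔV_u / ΔV_c = Sy / S = 0.026 / 2.5 × 10^-4 = 104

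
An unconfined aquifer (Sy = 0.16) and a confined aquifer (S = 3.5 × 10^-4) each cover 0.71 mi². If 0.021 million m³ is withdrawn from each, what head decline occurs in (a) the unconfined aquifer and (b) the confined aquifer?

A = 0.71 mi² = 1.839 × 10^6 m²
ΔV = 0.021 million m³ = 21000 m³
Unconfined: Δh_u = ΔV/(Sy·A) = 21000/(0.16 × 1.839 × 10^6) = 0.07137 m
Confined: Δh_c = ΔV/(S·A) = 21000/(3.5 × 10^-4 × 1.839 × 10^6) = 32.63 m

Δh_u ≈ 0.0714 m; Δh_c ≈ 32.6 m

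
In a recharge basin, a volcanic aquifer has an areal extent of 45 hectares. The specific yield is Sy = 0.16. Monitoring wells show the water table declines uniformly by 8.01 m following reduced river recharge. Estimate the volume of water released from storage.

A = 45 hectares = 4.5 × 10^5 m²
ΔV = Sy × A × Δh = 0.16 × 4.5 × 10^5 m² × 8.01 m = 5.767 × 10^5 m³

ΔV ≈ 5.77 × 10^5 m³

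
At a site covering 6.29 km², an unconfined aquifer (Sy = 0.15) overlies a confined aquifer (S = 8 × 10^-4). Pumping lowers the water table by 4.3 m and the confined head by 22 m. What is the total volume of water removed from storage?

A = 6.29 km² = 6.29 × 10^6 m²
Unconfined: ΔV_u = Sy × A × Δh_u = 0.15 × 6.29 × 10^6 × 4.3 = 4.057 × 10^6 m³
Confined: ΔV_c = S × A × Δh_c = 8 × 10^-4 × 6.29 × 10^6 × 22 = 1.107 × 10^5 m³
Total ΔV = 4.057 × 10^6 + 1.107 × 10^5 = 4.168 × 10^6 m³

ΔV ≈ 4.17 × 10^6 m³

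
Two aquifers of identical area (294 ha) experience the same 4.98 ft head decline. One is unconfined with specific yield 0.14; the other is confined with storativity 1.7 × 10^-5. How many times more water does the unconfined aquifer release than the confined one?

ΔV_u / ΔV_c ≈ 8240

A = 294 ha = 2.94 × 10^6 m²
Δh = 4.98 ft = 1.518 m
Unconfined: ΔV_u = Sy × A × Δh = 0.14 × 2.94 × 10^6 × 1.518 = 6.248 × 10^5 m³
Confined: ΔV_c = S × A × Δh = 1.7 × 10^-5 × 2.94 × 10^6 × 1.518 = 75.86 m³
Ratio = ΔV_u / ΔV_c = Sy / S = 0.14 / 1.7 × 10^-5 = 8235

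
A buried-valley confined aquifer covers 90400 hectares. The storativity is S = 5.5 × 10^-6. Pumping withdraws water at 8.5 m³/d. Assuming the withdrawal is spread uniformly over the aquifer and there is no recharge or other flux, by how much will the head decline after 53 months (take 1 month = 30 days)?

Δh ≈ 2.72 m

A = 90400 hectares = 9.04 × 10^8 m²
t = 53 months = 1590 d
ΔV = Q × t = 8.5 m³/d × 1590 d = 13520 m³
Δh = ΔV / (S × A) = 13520 / (5.5 × 10^-6 × 9.04 × 10^8) = 2.718 m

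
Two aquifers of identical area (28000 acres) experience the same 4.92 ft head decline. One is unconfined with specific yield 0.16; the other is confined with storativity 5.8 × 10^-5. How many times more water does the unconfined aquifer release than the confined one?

ΔV_u / ΔV_c ≈ 2760

A = 28000 acres = 1.133 × 10^8 m²
Δh = 4.92 ft = 1.5 m
Unconfined: ΔV_u = Sy × A × Δh = 0.16 × 1.133 × 10^8 × 1.5 = 2.719 × 10^7 m³
Confined: ΔV_c = S × A × Δh = 5.8 × 10^-5 × 1.133 × 10^8 × 1.5 = 9856 m³
Ratio = ΔV_u / ΔV_c = Sy / S = 0.16 / 5.8 × 10^-5 = 2759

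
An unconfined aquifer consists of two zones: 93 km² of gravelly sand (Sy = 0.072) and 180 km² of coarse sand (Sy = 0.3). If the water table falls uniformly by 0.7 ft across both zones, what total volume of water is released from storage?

ΔV ≈ 1.3 × 10^7 m³

A₁ = 93 km² = 9.3 × 10^7 m²; A₂ = 180 km² = 1.8 × 10^8 m²
Δh = 0.7 ft = 0.2134 m
ΔV₁ = 0.072 × 9.3 × 10^7 × 0.2134 = 1.429 × 10^6 m³
ΔV₂ = 0.3 × 1.8 × 10^8 × 0.2134 = 1.152 × 10^7 m³
ΔV = ΔV₁ + ΔV₂ = 1.295 × 10^7 m³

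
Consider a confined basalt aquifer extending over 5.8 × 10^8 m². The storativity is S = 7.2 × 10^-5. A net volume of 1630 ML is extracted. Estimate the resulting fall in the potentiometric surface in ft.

Δh ≈ 128 ft

ΔV = 1630 ML = 1.63 × 10^6 m³
Δh = ΔV / (S × A) = 1.63 × 10^6 m³ / (7.2 × 10^-5 × 5.8 × 10^8 m²) = 39.03 m
Δh = 39.03 m = 128.1 ft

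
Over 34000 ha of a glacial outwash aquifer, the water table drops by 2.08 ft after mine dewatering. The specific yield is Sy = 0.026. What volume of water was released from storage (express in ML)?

A = 34000 ha = 3.4 × 10^8 m²
Δh = 2.08 ft = 0.634 m
ΔV = Sy × A × Δh = 0.026 × 3.4 × 10^8 m² × 0.634 m = 5.604 × 10^6 m³
ΔV = 5.604 × 10^6 m³ = 5604 ML

ΔV ≈ 5600 ML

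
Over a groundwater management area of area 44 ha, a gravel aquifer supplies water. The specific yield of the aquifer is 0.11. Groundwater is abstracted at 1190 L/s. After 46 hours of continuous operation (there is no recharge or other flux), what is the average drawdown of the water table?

A = 44 ha = 4.4 × 10^5 m²
Q = 1190 L/s = 1.028 × 10^5 m³/d
t = 46 hours = 1.917 d
ΔV = Q × t = 1.028 × 10^5 m³/d × 1.917 d = 1.971 × 10^5 m³
Δh = ΔV / (Sy × A) = 1.971 × 10^5 / (0.11 × 4.4 × 10^5) = 4.072 m

Δh ≈ 4.07 m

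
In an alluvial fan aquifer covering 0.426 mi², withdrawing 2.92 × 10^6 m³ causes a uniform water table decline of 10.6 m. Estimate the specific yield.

Sy ≈ 0.25

A = 0.426 mi² = 1.103 × 10^6 m²
Sy = ΔV / (A × Δh) = 2.92 × 10^6 m³ / (1.103 × 10^6 m² × 10.6 m) = 0.2497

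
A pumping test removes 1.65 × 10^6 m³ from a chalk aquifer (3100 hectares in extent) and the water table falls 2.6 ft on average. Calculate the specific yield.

Sy ≈ 0.067

A = 3100 hectares = 3.1 × 10^7 m²
Δh = 2.6 ft = 0.7925 m
Sy = ΔV / (A × Δh) = 1.65 × 10^6 m³ / (3.1 × 10^7 m² × 0.7925 m) = 0.06716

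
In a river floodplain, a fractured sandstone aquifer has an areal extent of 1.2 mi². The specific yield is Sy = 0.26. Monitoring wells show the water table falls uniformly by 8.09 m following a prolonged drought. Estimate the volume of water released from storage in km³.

A = 1.2 mi² = 3.108 × 10^6 m²
ΔV = Sy × A × Δh = 0.26 × 3.108 × 10^6 m² × 8.09 m = 6.537 × 10^6 m³
ΔV = 6.537 × 10^6 m³ = 0.006537 km³

ΔV ≈ 0.00654 km³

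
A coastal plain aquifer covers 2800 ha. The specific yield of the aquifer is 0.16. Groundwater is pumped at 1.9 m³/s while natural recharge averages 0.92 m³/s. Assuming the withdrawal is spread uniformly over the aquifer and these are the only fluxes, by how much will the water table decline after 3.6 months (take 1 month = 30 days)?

Δh ≈ 2.04 m

A = 2800 ha = 2.8 × 10^7 m²
Net abstraction = 1.9 − 0.92 = 0.98 m³/s
Q_net = 0.98 m³/s = 84670 m³/d
t = 3.6 months = 108 d
ΔV = Q × t = 84670 m³/d × 108 d = 9.145 × 10^6 m³
Δh = ΔV / (Sy × A) = 9.145 × 10^6 / (0.16 × 2.8 × 10^7) = 2.041 m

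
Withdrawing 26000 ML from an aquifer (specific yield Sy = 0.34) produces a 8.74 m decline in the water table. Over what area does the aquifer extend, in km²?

ΔV = 26000 ML = 2.6 × 10^7 m³
A = ΔV / (Sy × Δh) = 2.6 × 10^7 / (0.34 × 8.74) = 8.749 × 10^6 m²
A = 8.749 × 10^6 m² = 8.749 km²

A ≈ 8.75 km²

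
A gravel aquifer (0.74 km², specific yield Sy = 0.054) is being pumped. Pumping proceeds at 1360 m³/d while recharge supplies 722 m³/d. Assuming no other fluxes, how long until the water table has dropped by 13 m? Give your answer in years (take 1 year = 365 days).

A = 0.74 km² = 7.4 × 10^5 m²
ΔV = Sy × A × Δh = 0.054 × 7.4 × 10^5 × 13 = 5.195 × 10^5 m³
Net withdrawal = 1360 − 722 = 638 m³/d
t = ΔV / Q = 5.195 × 10^5 m³ / 638 m³/d = 814.2 d
t = 814.2 d ≈ 2.231 years

t ≈ 2.23 years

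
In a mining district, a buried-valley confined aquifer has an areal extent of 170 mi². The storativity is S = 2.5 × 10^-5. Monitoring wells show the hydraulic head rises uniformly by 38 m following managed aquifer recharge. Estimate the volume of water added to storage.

ΔV ≈ 4.18 × 10^5 m³

A = 170 mi² = 4.403 × 10^8 m²
ΔV = S × A × Δh = 2.5 × 10^-5 × 4.403 × 10^8 m² × 38 m = 4.183 × 10^5 m³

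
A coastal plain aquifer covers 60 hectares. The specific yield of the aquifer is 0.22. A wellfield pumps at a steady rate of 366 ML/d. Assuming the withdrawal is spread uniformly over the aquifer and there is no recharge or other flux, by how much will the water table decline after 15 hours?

Δh ≈ 1.73 m

A = 60 hectares = 6 × 10^5 m²
Q = 366 ML/d = 3.66 × 10^5 m³/d
t = 15 hours = 0.625 d
ΔV = Q × t = 3.66 × 10^5 m³/d × 0.625 d = 2.288 × 10^5 m³
Δh = ΔV / (Sy × A) = 2.288 × 10^5 / (0.22 × 6 × 10^5) = 1.733 m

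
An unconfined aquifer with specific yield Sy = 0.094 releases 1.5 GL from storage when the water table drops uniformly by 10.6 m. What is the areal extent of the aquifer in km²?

A ≈ 1.51 km²

ΔV = 1.5 GL = 1.5 × 10^6 m³
A = ΔV / (Sy × Δh) = 1.5 × 10^6 / (0.094 × 10.6) = 1.505 × 10^6 m²
A = 1.505 × 10^6 m² = 1.505 km²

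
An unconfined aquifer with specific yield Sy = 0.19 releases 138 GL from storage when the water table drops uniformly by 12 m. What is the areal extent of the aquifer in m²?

A ≈ 6.05 × 10^7 m²

ΔV = 138 GL = 1.38 × 10^8 m³
A = ΔV / (Sy × Δh) = 1.38 × 10^8 / (0.19 × 12) = 6.053 × 10^7 m²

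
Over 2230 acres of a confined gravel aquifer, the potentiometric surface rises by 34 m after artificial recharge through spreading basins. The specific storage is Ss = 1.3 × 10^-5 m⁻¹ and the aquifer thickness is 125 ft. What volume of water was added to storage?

ΔV ≈ 1.52 × 10^5 m³

b = 125 ft = 38.1 m
S = Ss × b = 1.3 × 10^-5 m⁻¹ × 38.1 m = 4.953 × 10^-4
A = 2230 acres = 9.024 × 10^6 m²
ΔV = S × A × Δh = 4.953 × 10^-4 × 9.024 × 10^6 m² × 34 m = 1.52 × 10^5 m³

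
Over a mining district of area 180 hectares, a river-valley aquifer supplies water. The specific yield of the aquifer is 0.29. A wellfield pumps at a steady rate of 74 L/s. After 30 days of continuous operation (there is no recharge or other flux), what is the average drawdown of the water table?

Δh ≈ 0.367 m

A = 180 hectares = 1.8 × 10^6 m²
Q = 74 L/s = 6394 m³/d
ΔV = Q × t = 6394 m³/d × 30 d = 1.918 × 10^5 m³
Δh = ΔV / (Sy × A) = 1.918 × 10^5 / (0.29 × 1.8 × 10^6) = 0.3674 m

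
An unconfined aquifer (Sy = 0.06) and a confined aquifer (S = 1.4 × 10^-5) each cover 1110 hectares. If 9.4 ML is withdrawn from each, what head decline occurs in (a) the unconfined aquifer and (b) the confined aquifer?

A = 1110 hectares = 1.11 × 10^7 m²
ΔV = 9.4 ML = 9400 m³
Unconfined: Δh_u = ΔV/(Sy·A) = 9400/(0.06 × 1.11 × 10^7) = 0.01411 m
Confined: Δh_c = ΔV/(S·A) = 9400/(1.4 × 10^-5 × 1.11 × 10^7) = 60.49 m

Δh_u ≈ 0.0141 m; Δh_c ≈ 60.5 m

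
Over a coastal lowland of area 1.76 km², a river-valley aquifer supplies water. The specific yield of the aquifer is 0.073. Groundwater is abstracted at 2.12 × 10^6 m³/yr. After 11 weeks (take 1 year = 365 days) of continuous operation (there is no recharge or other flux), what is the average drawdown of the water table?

A = 1.76 km² = 1.76 × 10^6 m²
Q = 2.12 × 10^6 m³/yr = 5808 m³/d
t = 11 weeks = 77 d
ΔV = Q × t = 5808 m³/d × 77 d = 4.472 × 10^5 m³
Δh = ΔV / (Sy × A) = 4.472 × 10^5 / (0.073 × 1.76 × 10^6) = 3.481 m

Δh ≈ 3.48 m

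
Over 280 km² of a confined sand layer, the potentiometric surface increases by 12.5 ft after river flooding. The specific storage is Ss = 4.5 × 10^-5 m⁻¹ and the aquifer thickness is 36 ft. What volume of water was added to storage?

ΔV ≈ 5.27 × 10^5 m³

b = 36 ft = 10.97 m
S = Ss × b = 4.5 × 10^-5 m⁻¹ × 10.97 m = 4.938 × 10^-4
A = 280 km² = 2.8 × 10^8 m²
Δh = 12.5 ft = 3.81 m
ΔV = S × A × Δh = 4.938 × 10^-4 × 2.8 × 10^8 m² × 3.81 m = 5.268 × 10^5 m³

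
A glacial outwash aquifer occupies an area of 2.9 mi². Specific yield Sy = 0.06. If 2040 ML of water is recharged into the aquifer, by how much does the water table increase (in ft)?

A = 2.9 mi² = 7.511 × 10^6 m²
ΔV = 2040 ML = 2.04 × 10^6 m³
Δh = ΔV / (Sy × A) = 2.04 × 10^6 m³ / (0.06 × 7.511 × 10^6 m²) = 4.527 m
Δh = 4.527 m = 14.85 ft

Δh ≈ 14.9 ft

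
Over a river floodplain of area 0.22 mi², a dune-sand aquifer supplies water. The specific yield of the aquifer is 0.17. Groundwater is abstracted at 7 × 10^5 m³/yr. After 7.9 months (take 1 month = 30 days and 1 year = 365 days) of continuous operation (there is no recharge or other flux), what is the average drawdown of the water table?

Δh ≈ 4.69 m

A = 0.22 mi² = 5.698 × 10^5 m²
Q = 7 × 10^5 m³/yr = 1918 m³/d
t = 7.9 months = 237 d
ΔV = Q × t = 1918 m³/d × 237 d = 4.545 × 10^5 m³
Δh = ΔV / (Sy × A) = 4.545 × 10^5 / (0.17 × 5.698 × 10^5) = 4.692 m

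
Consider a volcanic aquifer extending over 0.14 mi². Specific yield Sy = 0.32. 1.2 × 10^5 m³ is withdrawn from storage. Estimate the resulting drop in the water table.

Δh ≈ 1.03 m

A = 0.14 mi² = 3.626 × 10^5 m²
Δh = ΔV / (Sy × A) = 1.2 × 10^5 m³ / (0.32 × 3.626 × 10^5 m²) = 1.034 m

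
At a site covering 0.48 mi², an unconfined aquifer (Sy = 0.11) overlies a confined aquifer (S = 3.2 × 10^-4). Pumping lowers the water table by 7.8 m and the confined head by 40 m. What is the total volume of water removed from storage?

A = 0.48 mi² = 1.243 × 10^6 m²
Unconfined: ΔV_u = Sy × A × Δh_u = 0.11 × 1.243 × 10^6 × 7.8 = 1.067 × 10^6 m³
Confined: ΔV_c = S × A × Δh_c = 3.2 × 10^-4 × 1.243 × 10^6 × 40 = 15910 m³
Total ΔV = 1.067 × 10^6 + 15910 = 1.083 × 10^6 m³

ΔV ≈ 1.08 × 10^6 m³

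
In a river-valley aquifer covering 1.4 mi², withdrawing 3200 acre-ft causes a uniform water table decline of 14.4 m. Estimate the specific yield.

A = 1.4 mi² = 3.626 × 10^6 m²
ΔV = 3200 acre-ft = 3.947 × 10^6 m³
Sy = ΔV / (A × Δh) = 3.947 × 10^6 m³ / (3.626 × 10^6 m² × 14.4 m) = 0.0756

Sy ≈ 0.076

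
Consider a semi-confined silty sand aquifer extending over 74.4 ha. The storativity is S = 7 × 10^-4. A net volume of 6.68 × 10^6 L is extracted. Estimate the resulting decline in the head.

A = 74.4 ha = 7.44 × 10^5 m²
ΔV = 6.68 × 10^6 L = 6680 m³
Δh = ΔV / (S × A) = 6680 m³ / (7 × 10^-4 × 7.44 × 10^5 m²) = 12.83 m

Δh ≈ 12.8 m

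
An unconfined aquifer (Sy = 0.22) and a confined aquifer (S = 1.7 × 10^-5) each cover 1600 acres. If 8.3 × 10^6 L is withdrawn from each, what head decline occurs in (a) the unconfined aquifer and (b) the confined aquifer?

A = 1600 acres = 6.475 × 10^6 m²
ΔV = 8.3 × 10^6 L = 8300 m³
Unconfined: Δh_u = ΔV/(Sy·A) = 8300/(0.22 × 6.475 × 10^6) = 0.005827 m
Confined: Δh_c = ΔV/(S·A) = 8300/(1.7 × 10^-5 × 6.475 × 10^6) = 75.4 m

Δh_u ≈ 0.00583 m; Δh_c ≈ 75.4 m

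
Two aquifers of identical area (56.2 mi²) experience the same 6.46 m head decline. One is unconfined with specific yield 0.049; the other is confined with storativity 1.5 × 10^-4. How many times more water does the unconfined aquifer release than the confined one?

ΔV_u / ΔV_c ≈ 327

A = 56.2 mi² = 1.456 × 10^8 m²
Unconfined: ΔV_u = Sy × A × Δh = 0.049 × 1.456 × 10^8 × 6.46 = 4.607 × 10^7 m³
Confined: ΔV_c = S × A × Δh = 1.5 × 10^-4 × 1.456 × 10^8 × 6.46 = 1.41 × 10^5 m³
Ratio = ΔV_u / ΔV_c = Sy / S = 0.049 / 1.5 × 10^-4 = 326.7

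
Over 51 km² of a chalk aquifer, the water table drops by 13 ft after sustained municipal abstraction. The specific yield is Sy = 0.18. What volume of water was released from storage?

ΔV ≈ 3.64 × 10^7 m³

A = 51 km² = 5.1 × 10^7 m²
Δh = 13 ft = 3.962 m
ΔV = Sy × A × Δh = 0.18 × 5.1 × 10^7 m² × 3.962 m = 3.637 × 10^7 m³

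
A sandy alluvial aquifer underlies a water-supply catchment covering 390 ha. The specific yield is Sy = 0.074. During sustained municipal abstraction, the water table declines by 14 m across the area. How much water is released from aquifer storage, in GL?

ΔV ≈ 4.04 GL

A = 390 ha = 3.9 × 10^6 m²
ΔV = Sy × A × Δh = 0.074 × 3.9 × 10^6 m² × 14 m = 4.04 × 10^6 m³
ΔV = 4.04 × 10^6 m³ = 4.04 GL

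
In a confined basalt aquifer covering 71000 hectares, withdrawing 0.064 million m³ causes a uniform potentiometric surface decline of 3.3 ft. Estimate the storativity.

S ≈ 9 × 10^-5

A = 71000 hectares = 7.1 × 10^8 m²
Δh = 3.3 ft = 1.006 m
ΔV = 0.064 million m³ = 64000 m³
S = ΔV / (A × Δh) = 64000 m³ / (7.1 × 10^8 m² × 1.006 m) = 8.962 × 10^-5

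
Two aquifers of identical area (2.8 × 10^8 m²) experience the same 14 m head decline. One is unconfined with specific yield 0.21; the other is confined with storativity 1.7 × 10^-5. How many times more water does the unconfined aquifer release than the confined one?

Unconfined: ΔV_u = Sy × A × Δh = 0.21 × 2.8 × 10^8 × 14 = 8.232 × 10^8 m³
Confined: ΔV_c = S × A × Δh = 1.7 × 10^-5 × 2.8 × 10^8 × 14 = 66640 m³
Ratio = ΔV_u / ΔV_c = Sy / S = 0.21 / 1.7 × 10^-5 = 12350

ΔV_u / ΔV_c ≈ 12400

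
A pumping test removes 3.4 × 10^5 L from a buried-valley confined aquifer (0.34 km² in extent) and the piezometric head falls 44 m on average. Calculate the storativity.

S ≈ 2.3 × 10^-5

A = 0.34 km² = 3.4 × 10^5 m²
ΔV = 3.4 × 10^5 L = 340 m³
S = ΔV / (A × Δh) = 340 m³ / (3.4 × 10^5 m² × 44 m) = 2.273 × 10^-5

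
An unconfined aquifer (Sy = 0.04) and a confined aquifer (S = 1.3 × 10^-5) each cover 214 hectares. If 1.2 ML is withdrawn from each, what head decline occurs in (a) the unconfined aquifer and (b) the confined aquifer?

A = 214 hectares = 2.14 × 10^6 m²
ΔV = 1.2 ML = 1200 m³
Unconfined: Δh_u = ΔV/(Sy·A) = 1200/(0.04 × 2.14 × 10^6) = 0.01402 m
Confined: Δh_c = ΔV/(S·A) = 1200/(1.3 × 10^-5 × 2.14 × 10^6) = 43.13 m

Δh_u ≈ 0.014 m; Δh_c ≈ 43.1 m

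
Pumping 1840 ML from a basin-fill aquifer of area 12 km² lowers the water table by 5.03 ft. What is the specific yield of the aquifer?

A = 12 km² = 1.2 × 10^7 m²
Δh = 5.03 ft = 1.533 m
ΔV = 1840 ML = 1.84 × 10^6 m³
Sy = ΔV / (A × Δh) = 1.84 × 10^6 m³ / (1.2 × 10^7 m² × 1.533 m) = 0.1

Sy ≈ 0.1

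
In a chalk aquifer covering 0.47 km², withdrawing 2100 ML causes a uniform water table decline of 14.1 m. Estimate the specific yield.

A = 0.47 km² = 4.7 × 10^5 m²
ΔV = 2100 ML = 2.1 × 10^6 m³
Sy = ΔV / (A × Δh) = 2.1 × 10^6 m³ / (4.7 × 10^5 m² × 14.1 m) = 0.3169

Sy ≈ 0.32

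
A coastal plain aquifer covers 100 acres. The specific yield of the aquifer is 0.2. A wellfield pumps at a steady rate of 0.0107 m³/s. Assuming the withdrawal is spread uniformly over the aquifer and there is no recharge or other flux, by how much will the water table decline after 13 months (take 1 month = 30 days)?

Δh ≈ 4.45 m

A = 100 acres = 4.047 × 10^5 m²
Q = 0.0107 m³/s = 924.5 m³/d
t = 13 months = 390 d
ΔV = Q × t = 924.5 m³/d × 390 d = 3.605 × 10^5 m³
Δh = ΔV / (Sy × A) = 3.605 × 10^5 / (0.2 × 4.047 × 10^5) = 4.455 m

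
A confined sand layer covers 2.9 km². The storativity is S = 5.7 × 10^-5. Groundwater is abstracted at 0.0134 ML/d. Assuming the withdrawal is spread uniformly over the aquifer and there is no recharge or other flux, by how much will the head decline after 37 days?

A = 2.9 km² = 2.9 × 10^6 m²
Q = 0.0134 ML/d = 13.4 m³/d
ΔV = Q × t = 13.4 m³/d × 37 d = 495.8 m³
Δh = ΔV / (S × A) = 495.8 / (5.7 × 10^-5 × 2.9 × 10^6) = 2.999 m

Δh ≈ 3 m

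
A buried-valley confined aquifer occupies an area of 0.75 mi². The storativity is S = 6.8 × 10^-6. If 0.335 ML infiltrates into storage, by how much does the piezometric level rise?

Δh ≈ 25.4 m

A = 0.75 mi² = 1.942 × 10^6 m²
ΔV = 0.335 ML = 335 m³
Δh = ΔV / (S × A) = 335 m³ / (6.8 × 10^-6 × 1.942 × 10^6 m²) = 25.36 m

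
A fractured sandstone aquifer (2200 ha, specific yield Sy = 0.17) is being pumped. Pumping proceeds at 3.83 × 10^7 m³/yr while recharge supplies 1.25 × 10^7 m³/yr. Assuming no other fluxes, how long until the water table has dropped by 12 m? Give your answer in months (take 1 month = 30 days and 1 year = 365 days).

A = 2200 ha = 2.2 × 10^7 m²
ΔV = Sy × A × Δh = 0.17 × 2.2 × 10^7 × 12 = 4.488 × 10^7 m³
Net withdrawal = 3.83 × 10^7 − 1.25 × 10^7 = 2.58 × 10^7 m³/yr = 70680 m³/d
t = ΔV / Q = 4.488 × 10^7 m³ / 70680 m³/d = 634.9 d
t = 634.9 d ≈ 21.16 months

t ≈ 21.2 months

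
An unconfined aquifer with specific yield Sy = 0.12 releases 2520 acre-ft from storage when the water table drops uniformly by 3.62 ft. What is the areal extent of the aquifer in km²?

A ≈ 23.5 km²

Δh = 3.62 ft = 1.103 m
ΔV = 2520 acre-ft = 3.108 × 10^6 m³
A = ΔV / (Sy × Δh) = 3.108 × 10^6 / (0.12 × 1.103) = 2.348 × 10^7 m²
A = 2.348 × 10^7 m² = 23.48 km²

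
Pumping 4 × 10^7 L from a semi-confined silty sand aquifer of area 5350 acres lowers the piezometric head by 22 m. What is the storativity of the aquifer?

S ≈ 8.4 × 10^-5

A = 5350 acres = 2.165 × 10^7 m²
ΔV = 4 × 10^7 L = 40000 m³
S = ΔV / (A × Δh) = 40000 m³ / (2.165 × 10^7 m² × 22 m) = 8.398 × 10^-5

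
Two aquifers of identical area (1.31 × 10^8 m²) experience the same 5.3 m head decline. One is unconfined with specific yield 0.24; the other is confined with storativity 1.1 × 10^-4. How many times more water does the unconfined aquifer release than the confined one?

ΔV_u / ΔV_c ≈ 2180

Unconfined: ΔV_u = Sy × A × Δh = 0.24 × 1.31 × 10^8 × 5.3 = 1.666 × 10^8 m³
Confined: ΔV_c = S × A × Δh = 1.1 × 10^-4 × 1.31 × 10^8 × 5.3 = 76370 m³
Ratio = ΔV_u / ΔV_c = Sy / S = 0.24 / 1.1 × 10^-4 = 2182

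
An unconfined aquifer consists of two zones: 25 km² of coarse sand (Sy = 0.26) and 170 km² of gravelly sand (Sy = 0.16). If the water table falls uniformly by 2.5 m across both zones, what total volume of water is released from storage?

A₁ = 25 km² = 2.5 × 10^7 m²; A₂ = 170 km² = 1.7 × 10^8 m²
ΔV₁ = 0.26 × 2.5 × 10^7 × 2.5 = 1.625 × 10^7 m³
ΔV₂ = 0.16 × 1.7 × 10^8 × 2.5 = 6.8 × 10^7 m³
ΔV = ΔV₁ + ΔV₂ = 8.425 × 10^7 m³

ΔV ≈ 8.43 × 10^7 m³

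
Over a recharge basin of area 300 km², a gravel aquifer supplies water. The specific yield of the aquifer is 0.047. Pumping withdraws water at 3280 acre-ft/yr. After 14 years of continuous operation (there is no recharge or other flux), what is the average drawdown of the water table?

Δh ≈ 4.02 m

A = 300 km² = 3 × 10^8 m²
Q = 3280 acre-ft/yr = 11080 m³/d
t = 14 years = 5110 d
ΔV = Q × t = 11080 m³/d × 5110 d = 5.664 × 10^7 m³
Δh = ΔV / (Sy × A) = 5.664 × 10^7 / (0.047 × 3 × 10^8) = 4.017 m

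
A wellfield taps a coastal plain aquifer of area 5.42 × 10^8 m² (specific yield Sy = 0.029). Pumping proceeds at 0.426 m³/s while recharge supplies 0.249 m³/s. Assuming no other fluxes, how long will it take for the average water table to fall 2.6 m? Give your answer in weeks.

t ≈ 382 weeks

ΔV = Sy × A × Δh = 0.029 × 5.42 × 10^8 × 2.6 = 4.087 × 10^7 m³
Net withdrawal = 0.426 − 0.249 = 0.177 m³/s = 15290 m³/d
t = ΔV / Q = 4.087 × 10^7 m³ / 15290 m³/d = 2672 d
t = 2672 d ≈ 381.8 weeks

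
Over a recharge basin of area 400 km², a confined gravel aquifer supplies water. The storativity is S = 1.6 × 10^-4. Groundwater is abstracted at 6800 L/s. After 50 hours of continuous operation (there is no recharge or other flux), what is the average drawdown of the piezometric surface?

A = 400 km² = 4 × 10^8 m²
Q = 6800 L/s = 5.875 × 10^5 m³/d
t = 50 hours = 2.083 d
ΔV = Q × t = 5.875 × 10^5 m³/d × 2.083 d = 1.224 × 10^6 m³
Δh = ΔV / (S × A) = 1.224 × 10^6 / (1.6 × 10^-4 × 4 × 10^8) = 19.12 m

Δh ≈ 19.1 m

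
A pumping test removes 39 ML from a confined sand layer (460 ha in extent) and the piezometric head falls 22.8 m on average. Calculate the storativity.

A = 460 ha = 4.6 × 10^6 m²
ΔV = 39 ML = 39000 m³
S = ΔV / (A × Δh) = 39000 m³ / (4.6 × 10^6 m² × 22.8 m) = 3.719 × 10^-4

S ≈ 3.7 × 10^-4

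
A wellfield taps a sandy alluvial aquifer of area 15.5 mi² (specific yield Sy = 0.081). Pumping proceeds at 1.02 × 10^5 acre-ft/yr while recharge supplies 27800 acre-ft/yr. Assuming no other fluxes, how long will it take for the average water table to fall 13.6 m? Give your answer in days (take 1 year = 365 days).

A = 15.5 mi² = 4.014 × 10^7 m²
ΔV = Sy × A × Δh = 0.081 × 4.014 × 10^7 × 13.6 = 4.422 × 10^7 m³
Net withdrawal = 1.02 × 10^5 − 27800 = 74200 acre-ft/yr = 2.508 × 10^5 m³/d
t = ΔV / Q = 4.422 × 10^7 m³ / 2.508 × 10^5 m³/d = 176.4 d

t ≈ 176 days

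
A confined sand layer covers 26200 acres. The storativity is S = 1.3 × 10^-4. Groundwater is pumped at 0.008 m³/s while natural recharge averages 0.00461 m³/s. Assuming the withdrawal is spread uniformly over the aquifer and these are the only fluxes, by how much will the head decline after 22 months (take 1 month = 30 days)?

Δh ≈ 14 m

A = 26200 acres = 1.06 × 10^8 m²
Net abstraction = 0.008 − 0.00461 = 0.00339 m³/s
Q_net = 0.00339 m³/s = 292.9 m³/d
t = 22 months = 660 d
ΔV = Q × t = 292.9 m³/d × 660 d = 1.933 × 10^5 m³
Δh = ΔV / (S × A) = 1.933 × 10^5 / (1.3 × 10^-4 × 1.06 × 10^8) = 14.02 m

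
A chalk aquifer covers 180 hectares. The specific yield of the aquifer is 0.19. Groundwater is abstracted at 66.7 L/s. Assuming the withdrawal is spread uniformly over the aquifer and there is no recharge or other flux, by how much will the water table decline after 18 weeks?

Δh ≈ 2.12 m

A = 180 hectares = 1.8 × 10^6 m²
Q = 66.7 L/s = 5763 m³/d
t = 18 weeks = 126 d
ΔV = Q × t = 5763 m³/d × 126 d = 7.261 × 10^5 m³
Δh = ΔV / (Sy × A) = 7.261 × 10^5 / (0.19 × 1.8 × 10^6) = 2.123 m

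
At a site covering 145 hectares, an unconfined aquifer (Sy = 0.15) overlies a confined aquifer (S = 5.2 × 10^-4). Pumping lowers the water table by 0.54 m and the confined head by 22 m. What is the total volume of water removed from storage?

ΔV ≈ 1.34 × 10^5 m³

A = 145 hectares = 1.45 × 10^6 m²
Unconfined: ΔV_u = Sy × A × Δh_u = 0.15 × 1.45 × 10^6 × 0.54 = 1.175 × 10^5 m³
Confined: ΔV_c = S × A × Δh_c = 5.2 × 10^-4 × 1.45 × 10^6 × 22 = 16590 m³
Total ΔV = 1.175 × 10^5 + 16590 = 1.34 × 10^5 m³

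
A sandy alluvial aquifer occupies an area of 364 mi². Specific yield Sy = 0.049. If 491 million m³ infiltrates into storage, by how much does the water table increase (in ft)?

Δh ≈ 34.9 ft

A = 364 mi² = 9.428 × 10^8 m²
ΔV = 491 million m³ = 4.91 × 10^8 m³
Δh = ΔV / (Sy × A) = 4.91 × 10^8 m³ / (0.049 × 9.428 × 10^8 m²) = 10.63 m
Δh = 10.63 m = 34.87 ft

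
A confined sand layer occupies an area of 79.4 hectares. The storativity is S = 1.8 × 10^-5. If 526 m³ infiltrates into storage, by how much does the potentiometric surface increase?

A = 79.4 hectares = 7.94 × 10^5 m²
Δh = ΔV / (S × A) = 526 m³ / (1.8 × 10^-5 × 7.94 × 10^5 m²) = 36.8 m

Δh ≈ 36.8 m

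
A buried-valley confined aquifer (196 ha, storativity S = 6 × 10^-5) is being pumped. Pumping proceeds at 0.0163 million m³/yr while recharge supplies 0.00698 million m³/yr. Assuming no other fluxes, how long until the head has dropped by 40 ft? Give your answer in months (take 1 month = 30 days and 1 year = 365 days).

t ≈ 1.87 months

A = 196 ha = 1.96 × 10^6 m²
Δh = 40 ft = 12.19 m
ΔV = S × A × Δh = 6 × 10^-5 × 1.96 × 10^6 × 12.19 = 1434 m³
Net withdrawal = 0.0163 − 0.00698 = 0.00932 million m³/yr = 25.53 m³/d
t = ΔV / Q = 1434 m³ / 25.53 m³/d = 56.15 d
t = 56.15 d ≈ 1.872 months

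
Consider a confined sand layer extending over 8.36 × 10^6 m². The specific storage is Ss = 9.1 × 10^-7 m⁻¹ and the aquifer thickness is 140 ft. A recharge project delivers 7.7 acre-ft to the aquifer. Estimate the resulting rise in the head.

Δh ≈ 29.3 m

b = 140 ft = 42.67 m
S = Ss × b = 9.1 × 10^-7 m⁻¹ × 42.67 m = 3.883 × 10^-5
ΔV = 7.7 acre-ft = 9498 m³
Δh = ΔV / (S × A) = 9498 m³ / (3.883 × 10^-5 × 8.36 × 10^6 m²) = 29.26 m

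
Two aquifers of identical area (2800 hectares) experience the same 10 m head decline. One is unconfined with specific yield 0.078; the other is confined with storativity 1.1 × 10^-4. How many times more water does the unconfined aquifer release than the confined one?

ΔV_u / ΔV_c ≈ 709

A = 2800 hectares = 2.8 × 10^7 m²
Unconfined: ΔV_u = Sy × A × Δh = 0.078 × 2.8 × 10^7 × 10 = 2.184 × 10^7 m³
Confined: ΔV_c = S × A × Δh = 1.1 × 10^-4 × 2.8 × 10^7 × 10 = 30800 m³
Ratio = ΔV_u / ΔV_c = Sy / S = 0.078 / 1.1 × 10^-4 = 709.1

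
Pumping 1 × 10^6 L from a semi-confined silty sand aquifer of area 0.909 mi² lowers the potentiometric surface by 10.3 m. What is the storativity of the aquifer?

S ≈ 4.1 × 10^-5

A = 0.909 mi² = 2.354 × 10^6 m²
ΔV = 1 × 10^6 L = 1000 m³
S = ΔV / (A × Δh) = 1000 m³ / (2.354 × 10^6 m² × 10.3 m) = 4.124 × 10^-5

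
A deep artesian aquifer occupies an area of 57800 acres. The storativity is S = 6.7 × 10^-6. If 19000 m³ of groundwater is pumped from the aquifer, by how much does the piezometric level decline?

Δh ≈ 12.1 m

A = 57800 acres = 2.339 × 10^8 m²
Δh = ΔV / (S × A) = 19000 m³ / (6.7 × 10^-6 × 2.339 × 10^8 m²) = 12.12 m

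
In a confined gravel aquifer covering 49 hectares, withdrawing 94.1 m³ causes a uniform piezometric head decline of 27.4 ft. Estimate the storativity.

S ≈ 2.3 × 10^-5

A = 49 hectares = 4.9 × 10^5 m²
Δh = 27.4 ft = 8.352 m
S = ΔV / (A × Δh) = 94.1 m³ / (4.9 × 10^5 m² × 8.352 m) = 2.299 × 10^-5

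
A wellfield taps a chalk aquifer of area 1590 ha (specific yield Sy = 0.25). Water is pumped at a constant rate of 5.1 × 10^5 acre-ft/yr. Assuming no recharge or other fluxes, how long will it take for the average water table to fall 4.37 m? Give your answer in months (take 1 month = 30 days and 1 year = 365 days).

A = 1590 ha = 1.59 × 10^7 m²
ΔV = Sy × A × Δh = 0.25 × 1.59 × 10^7 × 4.37 = 1.737 × 10^7 m³
Q = 5.1 × 10^5 acre-ft/yr = 1.723 × 10^6 m³/d
t = ΔV / Q = 1.737 × 10^7 m³ / 1.723 × 10^6 m³/d = 10.08 d
t = 10.08 d ≈ 0.336 months

t ≈ 0.336 months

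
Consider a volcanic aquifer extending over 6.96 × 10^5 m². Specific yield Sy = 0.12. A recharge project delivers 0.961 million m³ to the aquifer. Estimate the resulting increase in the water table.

ΔV = 0.961 million m³ = 9.61 × 10^5 m³
Δh = ΔV / (Sy × A) = 9.61 × 10^5 m³ / (0.12 × 6.96 × 10^5 m²) = 11.51 m

Δh ≈ 11.5 m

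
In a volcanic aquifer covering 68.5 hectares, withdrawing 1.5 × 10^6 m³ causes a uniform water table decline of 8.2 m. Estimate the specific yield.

A = 68.5 hectares = 6.85 × 10^5 m²
Sy = ΔV / (A × Δh) = 1.5 × 10^6 m³ / (6.85 × 10^5 m² × 8.2 m) = 0.267

Sy ≈ 0.27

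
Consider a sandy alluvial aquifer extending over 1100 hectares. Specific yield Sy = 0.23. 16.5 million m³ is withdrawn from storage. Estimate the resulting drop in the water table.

Δh ≈ 6.52 m

A = 1100 hectares = 1.1 × 10^7 m²
ΔV = 16.5 million m³ = 1.65 × 10^7 m³
Δh = ΔV / (Sy × A) = 1.65 × 10^7 m³ / (0.23 × 1.1 × 10^7 m²) = 6.522 m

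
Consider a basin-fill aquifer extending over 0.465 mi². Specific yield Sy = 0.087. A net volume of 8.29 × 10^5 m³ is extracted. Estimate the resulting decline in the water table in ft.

A = 0.465 mi² = 1.204 × 10^6 m²
Δh = ΔV / (Sy × A) = 8.29 × 10^5 m³ / (0.087 × 1.204 × 10^6 m²) = 7.912 m
Δh = 7.912 m = 25.96 ft

Δh ≈ 26 ft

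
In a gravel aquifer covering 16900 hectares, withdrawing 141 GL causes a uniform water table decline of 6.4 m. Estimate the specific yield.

A = 16900 hectares = 1.69 × 10^8 m²
ΔV = 141 GL = 1.41 × 10^8 m³
Sy = ΔV / (A × Δh) = 1.41 × 10^8 m³ / (1.69 × 10^8 m² × 6.4 m) = 0.1304

Sy ≈ 0.13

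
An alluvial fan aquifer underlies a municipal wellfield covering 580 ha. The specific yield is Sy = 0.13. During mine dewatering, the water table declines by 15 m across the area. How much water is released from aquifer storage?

ΔV ≈ 1.13 × 10^7 m³

A = 580 ha = 5.8 × 10^6 m²
ΔV = Sy × A × Δh = 0.13 × 5.8 × 10^6 m² × 15 m = 1.131 × 10^7 m³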